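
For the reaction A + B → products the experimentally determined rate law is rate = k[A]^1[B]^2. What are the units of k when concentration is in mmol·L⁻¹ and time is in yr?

(mmol·L⁻¹)⁻²·yr⁻¹

Step 1: Overall order = 1 + 2 = 3.
Step 2: rate has units mmol·L⁻¹·yr⁻¹; [A]^1[B]^2 has units (mmol·L⁻¹)^3.
Step 3: k = rate/([A]^1[B]^2), so units of k = (mmol·L⁻¹)^(1-3)·yr⁻¹ = (mmol·L⁻¹)⁻²·yr⁻¹.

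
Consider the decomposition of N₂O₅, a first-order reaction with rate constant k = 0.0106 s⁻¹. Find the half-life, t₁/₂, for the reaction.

65.39 s

Step 1: For a first-order reaction, t₁/₂ = ln(2)/k
Step 2: t₁/₂ = ln(2)/0.0106
Step 3: t₁/₂ = 0.6931/0.0106 = 65.39 s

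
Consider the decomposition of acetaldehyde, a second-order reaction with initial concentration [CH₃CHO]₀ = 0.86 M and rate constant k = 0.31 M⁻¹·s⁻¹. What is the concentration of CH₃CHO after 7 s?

0.3 M

Step 1: For a second-order reaction: 1/[CH₃CHO] = 1/[CH₃CHO]₀ + kt
Step 2: 1/[CH₃CHO] = 1/0.86 + 0.31 × 7
Step 3: 1/[CH₃CHO] = 1.163 + 2.17 = 3.333
Step 4: [CH₃CHO] = 1/3.333 = 0.3 M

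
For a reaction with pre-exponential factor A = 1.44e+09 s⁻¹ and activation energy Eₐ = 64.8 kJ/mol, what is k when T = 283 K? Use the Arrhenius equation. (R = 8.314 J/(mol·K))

1.58e-03 s⁻¹

Step 1: Use the Arrhenius equation: k = A × exp(-Eₐ/RT)
Step 2: Convert Eₐ to J/mol: 64.8 kJ/mol = 64800 J/mol
Step 3: Calculate the exponent: -Eₐ/(RT) = -64800/(8.314 × 283) = -27.54093
Step 4: k = 1.44e+09 × exp(-27.54093)
Step 5: k = 1.44e+09 × 1.09427e-12 = 1.5757e-03 s⁻¹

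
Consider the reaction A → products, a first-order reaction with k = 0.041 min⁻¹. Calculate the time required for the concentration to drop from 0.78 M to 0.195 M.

33.81 min

Step 1: For first-order: t = ln([A]₀/[A])/k
Step 2: t = ln(0.78/0.195)/0.041
Step 3: t = ln(4)/0.041
Step 4: t = 1.386/0.041 = 33.81 min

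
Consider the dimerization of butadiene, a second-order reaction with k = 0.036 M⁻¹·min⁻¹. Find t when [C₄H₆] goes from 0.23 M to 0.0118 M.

2233 min

Step 1: For second-order: t = (1/[C₄H₆] - 1/[C₄H₆]₀)/k
Step 2: t = (1/0.0118 - 1/0.23)/0.036
Step 3: t = (84.75 - 4.348)/0.036
Step 4: t = 80.4/0.036 = 2233 min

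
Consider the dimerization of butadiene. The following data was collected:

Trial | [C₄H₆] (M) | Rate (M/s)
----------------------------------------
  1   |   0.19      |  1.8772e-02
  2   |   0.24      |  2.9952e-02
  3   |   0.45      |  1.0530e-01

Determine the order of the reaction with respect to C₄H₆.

second order (2)

Step 1: Compare trials to find order n where rate₂/rate₁ = ([C₄H₆]₂/[C₄H₆]₁)^n
Step 2: rate₂/rate₁ = 2.9952e-02/1.8772e-02 = 1.596
Step 3: [C₄H₆]₂/[C₄H₆]₁ = 0.24/0.19 = 1.263
Step 4: n = ln(1.596)/ln(1.263) = 2.00 ≈ 2
Step 5: The reaction is second order in C₄H₆.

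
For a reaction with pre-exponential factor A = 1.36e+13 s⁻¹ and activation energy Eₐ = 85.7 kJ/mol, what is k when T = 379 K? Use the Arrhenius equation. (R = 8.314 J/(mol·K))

2.10e+01 s⁻¹

Step 1: Use the Arrhenius equation: k = A × exp(-Eₐ/RT)
Step 2: Convert Eₐ to J/mol: 85.7 kJ/mol = 85700 J/mol
Step 3: Calculate the exponent: -Eₐ/(RT) = -85700/(8.314 × 379) = -27.19766
Step 4: k = 1.36e+13 × exp(-27.19766)
Step 5: k = 1.36e+13 × 1.54243e-12 = 2.0977e+01 s⁻¹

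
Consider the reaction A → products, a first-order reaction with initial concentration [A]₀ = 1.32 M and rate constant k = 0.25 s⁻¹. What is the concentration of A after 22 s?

0.005395 M

Step 1: For a first-order reaction: [A] = [A]₀ × e^(-kt)
Step 2: [A] = 1.32 × e^(-0.25 × 22)
Step 3: [A] = 1.32 × e^(-5.5)
Step 4: [A] = 1.32 × 0.00408677 = 0.005395 M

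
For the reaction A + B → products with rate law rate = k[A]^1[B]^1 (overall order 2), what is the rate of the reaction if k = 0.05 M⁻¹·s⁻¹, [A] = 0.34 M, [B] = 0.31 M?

0.00527 M/s

Step 1: The rate law is rate = k[A]^1[B]^1, overall order = 1+1 = 2
Step 2: Substitute values: rate = 0.05 × (0.34)^1 × (0.31)^1
Step 3: rate = 0.05 × 0.34 × 0.31 = 0.00527 M/s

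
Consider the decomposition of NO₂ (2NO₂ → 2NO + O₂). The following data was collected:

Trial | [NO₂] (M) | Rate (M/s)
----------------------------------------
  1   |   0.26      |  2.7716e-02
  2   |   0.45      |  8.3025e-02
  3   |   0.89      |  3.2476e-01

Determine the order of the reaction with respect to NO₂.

second order (2)

Step 1: Compare trials to find order n where rate₂/rate₁ = ([NO₂]₂/[NO₂]₁)^n
Step 2: rate₂/rate₁ = 8.3025e-02/2.7716e-02 = 2.996
Step 3: [NO₂]₂/[NO₂]₁ = 0.45/0.26 = 1.731
Step 4: n = ln(2.996)/ln(1.731) = 2.00 ≈ 2
Step 5: The reaction is second order in NO₂.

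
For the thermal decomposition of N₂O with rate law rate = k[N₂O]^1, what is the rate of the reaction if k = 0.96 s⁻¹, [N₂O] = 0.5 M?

0.48 M/s

Step 1: Identify the rate law: rate = k[N₂O]^1
Step 2: Substitute values: rate = 0.96 × (0.5)^1
Step 3: Calculate: rate = 0.96 × 0.5 = 0.48 M/s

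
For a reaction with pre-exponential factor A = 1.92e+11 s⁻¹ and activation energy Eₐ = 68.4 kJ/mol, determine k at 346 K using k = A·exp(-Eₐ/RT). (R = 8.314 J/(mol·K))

9.05e+00 s⁻¹

Step 1: Use the Arrhenius equation: k = A × exp(-Eₐ/RT)
Step 2: Convert Eₐ to J/mol: 68.4 kJ/mol = 68400 J/mol
Step 3: Calculate the exponent: -Eₐ/(RT) = -68400/(8.314 × 346) = -23.77771
Step 4: k = 1.92e+11 × exp(-23.77771)
Step 5: k = 1.92e+11 × 4.71489e-11 = 9.0526e+00 s⁻¹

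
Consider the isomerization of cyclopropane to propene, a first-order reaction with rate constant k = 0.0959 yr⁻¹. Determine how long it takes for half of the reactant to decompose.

7.228 yr

Step 1: For a first-order reaction, t₁/₂ = ln(2)/k
Step 2: t₁/₂ = ln(2)/0.0959
Step 3: t₁/₂ = 0.6931/0.0959 = 7.228 yr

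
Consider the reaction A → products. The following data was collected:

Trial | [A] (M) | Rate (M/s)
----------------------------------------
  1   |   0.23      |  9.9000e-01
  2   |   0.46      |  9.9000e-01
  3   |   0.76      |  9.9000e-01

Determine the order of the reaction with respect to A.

zeroth order (0)

Step 1: Compare trials - when concentration changes, rate stays constant.
Step 2: rate₂/rate₁ = 9.9000e-01/9.9000e-01 = 1
Step 3: [A]₂/[A]₁ = 0.46/0.23 = 2
Step 4: Since rate ratio ≈ (conc ratio)^0, the reaction is zeroth order.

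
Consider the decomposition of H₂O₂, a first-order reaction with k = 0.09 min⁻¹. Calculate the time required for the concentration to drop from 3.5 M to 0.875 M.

15.4 min

Step 1: For first-order: t = ln([H₂O₂]₀/[H₂O₂])/k
Step 2: t = ln(3.5/0.875)/0.09
Step 3: t = ln(4)/0.09
Step 4: t = 1.386/0.09 = 15.4 min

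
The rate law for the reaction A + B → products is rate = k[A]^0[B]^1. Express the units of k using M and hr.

hr⁻¹

Step 1: Overall order = 0 + 1 = 1.
Step 2: rate has units M·hr⁻¹; [A]^0[B]^1 has units M^1.
Step 3: k = rate/([A]^0[B]^1), so units of k = M^(1-1)·hr⁻¹ = hr⁻¹.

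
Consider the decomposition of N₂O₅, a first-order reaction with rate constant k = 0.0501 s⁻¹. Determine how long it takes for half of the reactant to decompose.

13.84 s

Step 1: For a first-order reaction, t₁/₂ = ln(2)/k
Step 2: t₁/₂ = ln(2)/0.0501
Step 3: t₁/₂ = 0.6931/0.0501 = 13.84 s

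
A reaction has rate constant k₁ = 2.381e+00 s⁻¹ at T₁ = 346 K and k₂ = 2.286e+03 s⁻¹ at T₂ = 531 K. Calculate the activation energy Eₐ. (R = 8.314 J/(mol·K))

56.7 kJ/mol

Step 1: Use the two-temperature Arrhenius form: ln(k₂/k₁) = -Eₐ/R × (1/T₂ - 1/T₁)
Step 2: ln(k₂/k₁) = ln(2.286e+03/2.381e+00) = ln(960.101) = 6.86704
Step 3: 1/T₂ - 1/T₁ = 1/531 - 1/346 = -1.006934e-03 K⁻¹
Step 4: Eₐ = -R × ln(k₂/k₁) / (1/T₂ - 1/T₁) = -8.314 × 6.86704 / -1.006934e-03
Step 5: Eₐ = 5.6699e+04 J/mol = 56.7 kJ/mol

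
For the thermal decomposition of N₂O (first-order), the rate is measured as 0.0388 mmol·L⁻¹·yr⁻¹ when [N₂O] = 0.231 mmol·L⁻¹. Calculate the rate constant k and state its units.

0.168 yr⁻¹

Step 1: rate = k[N₂O]^1, so k = rate / [N₂O]^1.
Step 2: k = 0.0388 / (0.231)^1 = 0.0388 / 0.231.
Step 3: k = 0.168 yr⁻¹.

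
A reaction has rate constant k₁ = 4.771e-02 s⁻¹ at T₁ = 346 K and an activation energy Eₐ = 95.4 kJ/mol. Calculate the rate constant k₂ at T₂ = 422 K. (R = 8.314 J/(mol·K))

1.873e+01 s⁻¹

Step 1: Use the two-temperature Arrhenius form: ln(k₂/k₁) = -Eₐ/R × (1/T₂ - 1/T₁)
Step 2: Convert Eₐ to J/mol: 95.4 kJ/mol = 95400 J/mol
Step 3: 1/T₂ - 1/T₁ = 1/422 - 1/346 = -5.205052e-04 K⁻¹
Step 4: ln(k₂/k₁) = -95400/8.314 × -5.205052e-04 = 5.97260
Step 5: k₂ = k₁ × exp(5.97260) = 4.771e-02 × 3.92525e+02 = 1.873e+01 s⁻¹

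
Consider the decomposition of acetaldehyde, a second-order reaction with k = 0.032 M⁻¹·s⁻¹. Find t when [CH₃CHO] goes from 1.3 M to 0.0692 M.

427.6 s

Step 1: For second-order: t = (1/[CH₃CHO] - 1/[CH₃CHO]₀)/k
Step 2: t = (1/0.0692 - 1/1.3)/0.032
Step 3: t = (14.45 - 0.7692)/0.032
Step 4: t = 13.68/0.032 = 427.6 s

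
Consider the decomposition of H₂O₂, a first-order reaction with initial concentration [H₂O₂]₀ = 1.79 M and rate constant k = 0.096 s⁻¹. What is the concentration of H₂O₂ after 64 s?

0.003842 M

Step 1: For a first-order reaction: [H₂O₂] = [H₂O₂]₀ × e^(-kt)
Step 2: [H₂O₂] = 1.79 × e^(-0.096 × 64)
Step 3: [H₂O₂] = 1.79 × e^(-6.144)
Step 4: [H₂O₂] = 1.79 × 0.00214632 = 0.003842 M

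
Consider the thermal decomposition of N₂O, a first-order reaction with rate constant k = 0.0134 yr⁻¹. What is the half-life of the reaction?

51.73 yr

Step 1: For a first-order reaction, t₁/₂ = ln(2)/k
Step 2: t₁/₂ = ln(2)/0.0134
Step 3: t₁/₂ = 0.6931/0.0134 = 51.73 yr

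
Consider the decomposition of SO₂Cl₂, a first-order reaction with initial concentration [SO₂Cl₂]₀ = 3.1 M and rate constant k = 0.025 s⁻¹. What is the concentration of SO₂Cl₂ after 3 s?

2.876 M

Step 1: For a first-order reaction: [SO₂Cl₂] = [SO₂Cl₂]₀ × e^(-kt)
Step 2: [SO₂Cl₂] = 3.1 × e^(-0.025 × 3)
Step 3: [SO₂Cl₂] = 3.1 × e^(-0.075)
Step 4: [SO₂Cl₂] = 3.1 × 0.927743 = 2.876 M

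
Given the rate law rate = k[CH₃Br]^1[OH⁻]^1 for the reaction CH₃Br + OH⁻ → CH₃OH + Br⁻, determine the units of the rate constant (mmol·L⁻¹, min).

(mmol·L⁻¹)⁻¹·min⁻¹

Step 1: Overall order = 1 + 1 = 2.
Step 2: rate has units mmol·L⁻¹·min⁻¹; [CH₃Br]^1[OH⁻]^1 has units (mmol·L⁻¹)^2.
Step 3: k = rate/([CH₃Br]^1[OH⁻]^1), so units of k = (mmol·L⁻¹)^(1-2)·min⁻¹ = (mmol·L⁻¹)⁻¹·min⁻¹.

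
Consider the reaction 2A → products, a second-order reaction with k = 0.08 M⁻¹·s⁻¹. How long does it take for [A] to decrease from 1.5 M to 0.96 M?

4.688 s

Step 1: For second-order: t = (1/[A] - 1/[A]₀)/k
Step 2: t = (1/0.96 - 1/1.5)/0.08
Step 3: t = (1.042 - 0.6667)/0.08
Step 4: t = 0.375/0.08 = 4.688 s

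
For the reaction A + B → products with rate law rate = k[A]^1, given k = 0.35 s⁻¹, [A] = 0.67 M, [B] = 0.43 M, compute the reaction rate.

0.2345 M/s

Step 1: The rate law is rate = k[A]^1
Step 2: Note that the rate does not depend on [B] (zero order in B).
Step 3: rate = 0.35 × (0.67)^1 = 0.2345 M/s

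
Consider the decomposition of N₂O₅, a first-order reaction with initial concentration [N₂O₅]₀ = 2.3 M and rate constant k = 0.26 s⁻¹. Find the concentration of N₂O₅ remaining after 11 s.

0.1317 M

Step 1: For a first-order reaction: [N₂O₅] = [N₂O₅]₀ × e^(-kt)
Step 2: [N₂O₅] = 2.3 × e^(-0.26 × 11)
Step 3: [N₂O₅] = 2.3 × e^(-2.86)
Step 4: [N₂O₅] = 2.3 × 0.0572688 = 0.1317 M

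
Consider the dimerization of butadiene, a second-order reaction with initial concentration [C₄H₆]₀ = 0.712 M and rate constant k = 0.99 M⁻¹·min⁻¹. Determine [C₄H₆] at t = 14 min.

0.06551 M

Step 1: For a second-order reaction: 1/[C₄H₆] = 1/[C₄H₆]₀ + kt
Step 2: 1/[C₄H₆] = 1/0.712 + 0.99 × 14
Step 3: 1/[C₄H₆] = 1.404 + 13.86 = 15.26
Step 4: [C₄H₆] = 1/15.26 = 0.06551 M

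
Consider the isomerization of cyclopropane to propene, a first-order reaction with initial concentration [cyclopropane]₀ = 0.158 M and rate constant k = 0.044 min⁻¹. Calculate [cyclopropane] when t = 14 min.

0.08534 M

Step 1: For a first-order reaction: [cyclopropane] = [cyclopropane]₀ × e^(-kt)
Step 2: [cyclopropane] = 0.158 × e^(-0.044 × 14)
Step 3: [cyclopropane] = 0.158 × e^(-0.616)
Step 4: [cyclopropane] = 0.158 × 0.540101 = 0.08534 M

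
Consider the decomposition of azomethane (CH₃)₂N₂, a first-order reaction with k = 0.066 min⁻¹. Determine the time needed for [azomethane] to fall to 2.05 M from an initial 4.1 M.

10.5 min

Step 1: For first-order: t = ln([azomethane]₀/[azomethane])/k
Step 2: t = ln(4.1/2.05)/0.066
Step 3: t = ln(2)/0.066
Step 4: t = 0.6931/0.066 = 10.5 min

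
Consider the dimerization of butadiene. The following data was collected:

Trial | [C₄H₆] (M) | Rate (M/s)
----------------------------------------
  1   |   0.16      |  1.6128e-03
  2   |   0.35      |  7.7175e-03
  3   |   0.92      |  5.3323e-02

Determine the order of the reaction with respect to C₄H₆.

second order (2)

Step 1: Compare trials to find order n where rate₂/rate₁ = ([C₄H₆]₂/[C₄H₆]₁)^n
Step 2: rate₂/rate₁ = 7.7175e-03/1.6128e-03 = 4.785
Step 3: [C₄H₆]₂/[C₄H₆]₁ = 0.35/0.16 = 2.188
Step 4: n = ln(4.785)/ln(2.188) = 2.00 ≈ 2
Step 5: The reaction is second order in C₄H₆.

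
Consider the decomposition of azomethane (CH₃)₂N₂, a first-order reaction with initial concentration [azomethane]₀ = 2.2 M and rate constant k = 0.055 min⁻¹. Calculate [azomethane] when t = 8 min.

1.417 M

Step 1: For a first-order reaction: [azomethane] = [azomethane]₀ × e^(-kt)
Step 2: [azomethane] = 2.2 × e^(-0.055 × 8)
Step 3: [azomethane] = 2.2 × e^(-0.44)
Step 4: [azomethane] = 2.2 × 0.644036 = 1.417 M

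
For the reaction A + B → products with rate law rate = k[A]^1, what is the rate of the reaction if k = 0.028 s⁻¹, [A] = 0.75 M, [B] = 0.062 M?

0.021 M/s

Step 1: The rate law is rate = k[A]^1
Step 2: Note that the rate does not depend on [B] (zero order in B).
Step 3: rate = 0.028 × (0.75)^1 = 0.021 M/s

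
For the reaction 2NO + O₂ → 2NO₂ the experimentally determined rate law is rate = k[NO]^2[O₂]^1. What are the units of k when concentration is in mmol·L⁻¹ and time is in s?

(mmol·L⁻¹)⁻²·s⁻¹

Step 1: Overall order = 2 + 1 = 3.
Step 2: rate has units mmol·L⁻¹·s⁻¹; [NO]^2[O₂]^1 has units (mmol·L⁻¹)^3.
Step 3: k = rate/([NO]^2[O₂]^1), so units of k = (mmol·L⁻¹)^(1-3)·s⁻¹ = (mmol·L⁻¹)⁻²·s⁻¹.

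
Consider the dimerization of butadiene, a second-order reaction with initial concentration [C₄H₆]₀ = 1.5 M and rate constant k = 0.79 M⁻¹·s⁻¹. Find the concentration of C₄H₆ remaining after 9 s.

0.1286 M

Step 1: For a second-order reaction: 1/[C₄H₆] = 1/[C₄H₆]₀ + kt
Step 2: 1/[C₄H₆] = 1/1.5 + 0.79 × 9
Step 3: 1/[C₄H₆] = 0.6667 + 7.11 = 7.777
Step 4: [C₄H₆] = 1/7.777 = 0.1286 M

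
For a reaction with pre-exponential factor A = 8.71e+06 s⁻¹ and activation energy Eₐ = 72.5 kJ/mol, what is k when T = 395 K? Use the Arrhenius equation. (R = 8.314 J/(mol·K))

2.25e-03 s⁻¹

Step 1: Use the Arrhenius equation: k = A × exp(-Eₐ/RT)
Step 2: Convert Eₐ to J/mol: 72.5 kJ/mol = 72500 J/mol
Step 3: Calculate the exponent: -Eₐ/(RT) = -72500/(8.314 × 395) = -22.07653
Step 4: k = 8.71e+06 × exp(-22.07653)
Step 5: k = 8.71e+06 × 2.58395e-10 = 2.2506e-03 s⁻¹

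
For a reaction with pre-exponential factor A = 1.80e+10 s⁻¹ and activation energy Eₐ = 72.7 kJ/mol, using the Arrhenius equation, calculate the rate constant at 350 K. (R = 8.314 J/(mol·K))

2.54e-01 s⁻¹

Step 1: Use the Arrhenius equation: k = A × exp(-Eₐ/RT)
Step 2: Convert Eₐ to J/mol: 72.7 kJ/mol = 72700 J/mol
Step 3: Calculate the exponent: -Eₐ/(RT) = -72700/(8.314 × 350) = -24.98368
Step 4: k = 1.80e+10 × exp(-24.98368)
Step 5: k = 1.80e+10 × 1.41165e-11 = 2.5410e-01 s⁻¹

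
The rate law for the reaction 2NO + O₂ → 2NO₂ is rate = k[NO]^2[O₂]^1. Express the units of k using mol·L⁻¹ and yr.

(mol·L⁻¹)⁻²·yr⁻¹

Step 1: Overall order = 2 + 1 = 3.
Step 2: rate has units mol·L⁻¹·yr⁻¹; [NO]^2[O₂]^1 has units (mol·L⁻¹)^3.
Step 3: k = rate/([NO]^2[O₂]^1), so units of k = (mol·L⁻¹)^(1-3)·yr⁻¹ = (mol·L⁻¹)⁻²·yr⁻¹.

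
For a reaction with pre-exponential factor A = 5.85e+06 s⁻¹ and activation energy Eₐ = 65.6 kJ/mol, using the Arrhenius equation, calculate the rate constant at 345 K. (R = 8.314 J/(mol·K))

6.83e-04 s⁻¹

Step 1: Use the Arrhenius equation: k = A × exp(-Eₐ/RT)
Step 2: Convert Eₐ to J/mol: 65.6 kJ/mol = 65600 J/mol
Step 3: Calculate the exponent: -Eₐ/(RT) = -65600/(8.314 × 345) = -22.87045
Step 4: k = 5.85e+06 × exp(-22.87045)
Step 5: k = 5.85e+06 × 1.16813e-10 = 6.8336e-04 s⁻¹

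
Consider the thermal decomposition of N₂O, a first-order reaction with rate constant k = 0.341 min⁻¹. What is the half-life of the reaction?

2.033 min

Step 1: For a first-order reaction, t₁/₂ = ln(2)/k
Step 2: t₁/₂ = ln(2)/0.341
Step 3: t₁/₂ = 0.6931/0.341 = 2.033 min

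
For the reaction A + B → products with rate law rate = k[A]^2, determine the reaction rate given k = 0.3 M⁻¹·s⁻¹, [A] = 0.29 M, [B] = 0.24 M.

0.02523 M/s

Step 1: The rate law is rate = k[A]^2
Step 2: Note that the rate does not depend on [B] (zero order in B).
Step 3: rate = 0.3 × (0.29)^2 = 0.02523 M/s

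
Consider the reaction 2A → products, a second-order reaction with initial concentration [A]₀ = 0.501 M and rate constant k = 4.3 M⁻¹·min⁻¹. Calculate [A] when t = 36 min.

0.006378 M

Step 1: For a second-order reaction: 1/[A] = 1/[A]₀ + kt
Step 2: 1/[A] = 1/0.501 + 4.3 × 36
Step 3: 1/[A] = 1.996 + 154.8 = 156.8
Step 4: [A] = 1/156.8 = 0.006378 M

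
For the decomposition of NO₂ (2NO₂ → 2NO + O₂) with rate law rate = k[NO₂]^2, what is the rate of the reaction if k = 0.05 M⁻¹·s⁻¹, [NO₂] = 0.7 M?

0.0245 M/s

Step 1: Identify the rate law: rate = k[NO₂]^2
Step 2: Substitute values: rate = 0.05 × (0.7)^2
Step 3: Calculate: rate = 0.05 × 0.49 = 0.0245 M/s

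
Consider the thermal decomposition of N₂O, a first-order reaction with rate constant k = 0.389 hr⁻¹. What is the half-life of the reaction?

1.782 hr

Step 1: For a first-order reaction, t₁/₂ = ln(2)/k
Step 2: t₁/₂ = ln(2)/0.389
Step 3: t₁/₂ = 0.6931/0.389 = 1.782 hr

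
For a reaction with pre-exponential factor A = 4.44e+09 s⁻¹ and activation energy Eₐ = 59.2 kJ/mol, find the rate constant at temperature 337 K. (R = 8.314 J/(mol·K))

2.96e+00 s⁻¹

Step 1: Use the Arrhenius equation: k = A × exp(-Eₐ/RT)
Step 2: Convert Eₐ to J/mol: 59.2 kJ/mol = 59200 J/mol
Step 3: Calculate the exponent: -Eₐ/(RT) = -59200/(8.314 × 337) = -21.12914
Step 4: k = 4.44e+09 × exp(-21.12914)
Step 5: k = 4.44e+09 × 6.66394e-10 = 2.9588e+00 s⁻¹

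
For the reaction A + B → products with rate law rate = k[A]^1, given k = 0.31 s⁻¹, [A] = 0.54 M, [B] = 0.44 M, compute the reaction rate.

0.1674 M/s

Step 1: The rate law is rate = k[A]^1
Step 2: Note that the rate does not depend on [B] (zero order in B).
Step 3: rate = 0.31 × (0.54)^1 = 0.1674 M/s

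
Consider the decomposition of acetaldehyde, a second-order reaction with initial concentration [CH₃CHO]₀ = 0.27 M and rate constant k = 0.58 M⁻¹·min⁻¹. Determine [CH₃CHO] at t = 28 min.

0.05014 M

Step 1: For a second-order reaction: 1/[CH₃CHO] = 1/[CH₃CHO]₀ + kt
Step 2: 1/[CH₃CHO] = 1/0.27 + 0.58 × 28
Step 3: 1/[CH₃CHO] = 3.704 + 16.24 = 19.94
Step 4: [CH₃CHO] = 1/19.94 = 0.05014 M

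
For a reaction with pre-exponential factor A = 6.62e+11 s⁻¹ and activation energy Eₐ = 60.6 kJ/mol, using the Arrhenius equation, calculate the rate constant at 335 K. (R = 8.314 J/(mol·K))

2.35e+02 s⁻¹

Step 1: Use the Arrhenius equation: k = A × exp(-Eₐ/RT)
Step 2: Convert Eₐ to J/mol: 60.6 kJ/mol = 60600 J/mol
Step 3: Calculate the exponent: -Eₐ/(RT) = -60600/(8.314 × 335) = -21.75794
Step 4: k = 6.62e+11 × exp(-21.75794)
Step 5: k = 6.62e+11 × 3.55342e-10 = 2.3524e+02 s⁻¹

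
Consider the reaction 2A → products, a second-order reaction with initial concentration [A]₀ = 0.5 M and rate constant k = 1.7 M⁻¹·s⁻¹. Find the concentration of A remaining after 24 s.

0.02336 M

Step 1: For a second-order reaction: 1/[A] = 1/[A]₀ + kt
Step 2: 1/[A] = 1/0.5 + 1.7 × 24
Step 3: 1/[A] = 2 + 40.8 = 42.8
Step 4: [A] = 1/42.8 = 0.02336 M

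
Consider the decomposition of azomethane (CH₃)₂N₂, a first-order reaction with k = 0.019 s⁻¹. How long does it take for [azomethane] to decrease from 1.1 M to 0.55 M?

36.48 s

Step 1: For first-order: t = ln([azomethane]₀/[azomethane])/k
Step 2: t = ln(1.1/0.55)/0.019
Step 3: t = ln(2)/0.019
Step 4: t = 0.6931/0.019 = 36.48 s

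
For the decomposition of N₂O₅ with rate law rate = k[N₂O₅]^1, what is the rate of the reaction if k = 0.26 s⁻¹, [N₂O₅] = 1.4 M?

0.364 M/s

Step 1: Identify the rate law: rate = k[N₂O₅]^1
Step 2: Substitute values: rate = 0.26 × (1.4)^1
Step 3: Calculate: rate = 0.26 × 1.4 = 0.364 M/s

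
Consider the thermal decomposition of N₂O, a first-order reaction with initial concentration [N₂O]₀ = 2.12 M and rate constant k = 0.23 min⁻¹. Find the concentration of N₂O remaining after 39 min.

0.0002696 M

Step 1: For a first-order reaction: [N₂O] = [N₂O]₀ × e^(-kt)
Step 2: [N₂O] = 2.12 × e^(-0.23 × 39)
Step 3: [N₂O] = 2.12 × e^(-8.97)
Step 4: [N₂O] = 2.12 × 0.000127168 = 0.0002696 M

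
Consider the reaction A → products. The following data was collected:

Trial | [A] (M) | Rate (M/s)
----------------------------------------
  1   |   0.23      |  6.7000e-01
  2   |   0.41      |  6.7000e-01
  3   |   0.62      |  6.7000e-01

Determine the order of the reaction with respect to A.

zeroth order (0)

Step 1: Compare trials - when concentration changes, rate stays constant.
Step 2: rate₂/rate₁ = 6.7000e-01/6.7000e-01 = 1
Step 3: [A]₂/[A]₁ = 0.41/0.23 = 1.783
Step 4: Since rate ratio ≈ (conc ratio)^0, the reaction is zeroth order.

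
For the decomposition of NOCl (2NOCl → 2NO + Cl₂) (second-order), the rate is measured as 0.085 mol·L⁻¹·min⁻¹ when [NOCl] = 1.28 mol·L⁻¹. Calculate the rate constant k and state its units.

0.05188 (mol·L⁻¹)⁻¹·min⁻¹

Step 1: rate = k[NOCl]^2, so k = rate / [NOCl]^2.
Step 2: k = 0.085 / (1.28)^2 = 0.085 / 1.638.
Step 3: k = 0.05188 (mol·L⁻¹)⁻¹·min⁻¹.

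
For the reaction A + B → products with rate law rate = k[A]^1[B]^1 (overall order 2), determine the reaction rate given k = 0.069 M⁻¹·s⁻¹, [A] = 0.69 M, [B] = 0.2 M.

0.009522 M/s

Step 1: The rate law is rate = k[A]^1[B]^1, overall order = 1+1 = 2
Step 2: Substitute values: rate = 0.069 × (0.69)^1 × (0.2)^1
Step 3: rate = 0.069 × 0.69 × 0.2 = 0.009522 M/s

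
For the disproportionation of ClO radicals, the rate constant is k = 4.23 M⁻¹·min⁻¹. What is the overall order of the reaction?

second order (2)

Step 1: The units of k for an nth-order reaction are (concentration)^(1-n)·(time)⁻¹.
Step 2: Here k has units M⁻¹·min⁻¹, so the concentration exponent is -1.
Step 3: 1 - n = -1 ⇒ n = 2. The reaction is second order.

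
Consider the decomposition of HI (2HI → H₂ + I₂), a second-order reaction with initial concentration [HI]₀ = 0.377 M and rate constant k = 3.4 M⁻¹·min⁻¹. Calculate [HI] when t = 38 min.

0.007584 M

Step 1: For a second-order reaction: 1/[HI] = 1/[HI]₀ + kt
Step 2: 1/[HI] = 1/0.377 + 3.4 × 38
Step 3: 1/[HI] = 2.653 + 129.2 = 131.9
Step 4: [HI] = 1/131.9 = 0.007584 M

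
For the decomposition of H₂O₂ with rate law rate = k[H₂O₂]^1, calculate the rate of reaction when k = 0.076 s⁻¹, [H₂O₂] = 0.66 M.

0.05016 M/s

Step 1: Identify the rate law: rate = k[H₂O₂]^1
Step 2: Substitute values: rate = 0.076 × (0.66)^1
Step 3: Calculate: rate = 0.076 × 0.66 = 0.05016 M/s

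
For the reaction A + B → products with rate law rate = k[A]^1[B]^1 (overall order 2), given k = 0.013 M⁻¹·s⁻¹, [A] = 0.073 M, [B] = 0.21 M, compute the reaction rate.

0.0001993 M/s

Step 1: The rate law is rate = k[A]^1[B]^1, overall order = 1+1 = 2
Step 2: Substitute values: rate = 0.013 × (0.073)^1 × (0.21)^1
Step 3: rate = 0.013 × 0.073 × 0.21 = 0.00019929 M/s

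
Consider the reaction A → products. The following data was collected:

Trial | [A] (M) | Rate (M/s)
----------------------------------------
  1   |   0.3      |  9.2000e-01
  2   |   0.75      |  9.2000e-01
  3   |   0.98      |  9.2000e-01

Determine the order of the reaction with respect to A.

zeroth order (0)

Step 1: Compare trials - when concentration changes, rate stays constant.
Step 2: rate₂/rate₁ = 9.2000e-01/9.2000e-01 = 1
Step 3: [A]₂/[A]₁ = 0.75/0.3 = 2.5
Step 4: Since rate ratio ≈ (conc ratio)^0, the reaction is zeroth order.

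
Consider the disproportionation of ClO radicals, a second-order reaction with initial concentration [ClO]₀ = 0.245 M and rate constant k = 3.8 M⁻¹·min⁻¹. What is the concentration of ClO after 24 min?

0.0105 M

Step 1: For a second-order reaction: 1/[ClO] = 1/[ClO]₀ + kt
Step 2: 1/[ClO] = 1/0.245 + 3.8 × 24
Step 3: 1/[ClO] = 4.082 + 91.2 = 95.28
Step 4: [ClO] = 1/95.28 = 0.0105 M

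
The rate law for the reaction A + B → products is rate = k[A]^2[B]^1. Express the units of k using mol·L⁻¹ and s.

(mol·L⁻¹)⁻²·s⁻¹

Step 1: Overall order = 2 + 1 = 3.
Step 2: rate has units mol·L⁻¹·s⁻¹; [A]^2[B]^1 has units (mol·L⁻¹)^3.
Step 3: k = rate/([A]^2[B]^1), so units of k = (mol·L⁻¹)^(1-3)·s⁻¹ = (mol·L⁻¹)⁻²·s⁻¹.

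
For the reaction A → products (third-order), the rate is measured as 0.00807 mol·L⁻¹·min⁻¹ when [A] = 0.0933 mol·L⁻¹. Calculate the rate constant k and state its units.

9.936 (mol·L⁻¹)⁻²·min⁻¹

Step 1: rate = k[A]^3, so k = rate / [A]^3.
Step 2: k = 0.00807 / (0.0933)^3 = 0.00807 / 0.0008122.
Step 3: k = 9.936 (mol·L⁻¹)⁻²·min⁻¹.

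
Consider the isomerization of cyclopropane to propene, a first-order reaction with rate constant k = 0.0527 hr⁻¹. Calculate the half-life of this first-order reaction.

13.15 hr

Step 1: For a first-order reaction, t₁/₂ = ln(2)/k
Step 2: t₁/₂ = ln(2)/0.0527
Step 3: t₁/₂ = 0.6931/0.0527 = 13.15 hr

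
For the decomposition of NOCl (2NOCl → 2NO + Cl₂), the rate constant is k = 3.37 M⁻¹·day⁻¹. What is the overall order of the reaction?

second order (2)

Step 1: The units of k for an nth-order reaction are (concentration)^(1-n)·(time)⁻¹.
Step 2: Here k has units M⁻¹·day⁻¹, so the concentration exponent is -1.
Step 3: 1 - n = -1 ⇒ n = 2. The reaction is second order.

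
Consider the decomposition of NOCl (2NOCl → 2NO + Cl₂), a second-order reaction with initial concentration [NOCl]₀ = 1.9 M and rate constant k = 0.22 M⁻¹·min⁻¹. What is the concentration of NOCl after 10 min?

0.3668 M

Step 1: For a second-order reaction: 1/[NOCl] = 1/[NOCl]₀ + kt
Step 2: 1/[NOCl] = 1/1.9 + 0.22 × 10
Step 3: 1/[NOCl] = 0.5263 + 2.2 = 2.726
Step 4: [NOCl] = 1/2.726 = 0.3668 M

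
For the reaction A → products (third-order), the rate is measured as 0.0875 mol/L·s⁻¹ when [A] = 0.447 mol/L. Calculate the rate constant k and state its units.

0.9797 (mol/L)⁻²·s⁻¹

Step 1: rate = k[A]^3, so k = rate / [A]^3.
Step 2: k = 0.0875 / (0.447)^3 = 0.0875 / 0.08931.
Step 3: k = 0.9797 (mol/L)⁻²·s⁻¹.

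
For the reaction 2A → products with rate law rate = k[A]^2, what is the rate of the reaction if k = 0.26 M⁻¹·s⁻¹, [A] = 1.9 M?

0.9386 M/s

Step 1: Identify the rate law: rate = k[A]^2
Step 2: Substitute values: rate = 0.26 × (1.9)^2
Step 3: Calculate: rate = 0.26 × 3.61 = 0.9386 M/s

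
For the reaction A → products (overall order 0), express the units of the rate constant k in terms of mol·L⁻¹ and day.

mol·L⁻¹·day⁻¹

Step 1: For overall order n, rate = k × (concentration)^n.
Step 2: Rate has units mol·L⁻¹·day⁻¹; concentration term has units (mol·L⁻¹)^0.
Step 3: k = rate / (concentration)^n, so units of k = (mol·L⁻¹)^(1-0)·day⁻¹ = mol·L⁻¹·day⁻¹.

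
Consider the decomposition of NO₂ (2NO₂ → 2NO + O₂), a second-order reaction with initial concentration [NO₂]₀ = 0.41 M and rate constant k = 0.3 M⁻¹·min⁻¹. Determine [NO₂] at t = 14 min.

0.1506 M

Step 1: For a second-order reaction: 1/[NO₂] = 1/[NO₂]₀ + kt
Step 2: 1/[NO₂] = 1/0.41 + 0.3 × 14
Step 3: 1/[NO₂] = 2.439 + 4.2 = 6.639
Step 4: [NO₂] = 1/6.639 = 0.1506 M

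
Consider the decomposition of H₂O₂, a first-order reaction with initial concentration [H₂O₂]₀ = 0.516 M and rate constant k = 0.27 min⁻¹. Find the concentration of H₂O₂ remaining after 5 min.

0.1338 M

Step 1: For a first-order reaction: [H₂O₂] = [H₂O₂]₀ × e^(-kt)
Step 2: [H₂O₂] = 0.516 × e^(-0.27 × 5)
Step 3: [H₂O₂] = 0.516 × e^(-1.35)
Step 4: [H₂O₂] = 0.516 × 0.25924 = 0.1338 M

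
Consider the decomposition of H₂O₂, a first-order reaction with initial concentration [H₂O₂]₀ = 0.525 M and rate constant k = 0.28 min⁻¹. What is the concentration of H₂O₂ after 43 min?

3.099e-06 M

Step 1: For a first-order reaction: [H₂O₂] = [H₂O₂]₀ × e^(-kt)
Step 2: [H₂O₂] = 0.525 × e^(-0.28 × 43)
Step 3: [H₂O₂] = 0.525 × e^(-12.04)
Step 4: [H₂O₂] = 0.525 × 5.90329e-06 = 3.099e-06 M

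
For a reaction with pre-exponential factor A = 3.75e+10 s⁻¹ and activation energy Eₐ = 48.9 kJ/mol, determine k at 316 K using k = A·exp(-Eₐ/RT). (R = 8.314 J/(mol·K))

3.09e+02 s⁻¹

Step 1: Use the Arrhenius equation: k = A × exp(-Eₐ/RT)
Step 2: Convert Eₐ to J/mol: 48.9 kJ/mol = 48900 J/mol
Step 3: Calculate the exponent: -Eₐ/(RT) = -48900/(8.314 × 316) = -18.61280
Step 4: k = 3.75e+10 × exp(-18.61280)
Step 5: k = 3.75e+10 × 8.25208e-09 = 3.0945e+02 s⁻¹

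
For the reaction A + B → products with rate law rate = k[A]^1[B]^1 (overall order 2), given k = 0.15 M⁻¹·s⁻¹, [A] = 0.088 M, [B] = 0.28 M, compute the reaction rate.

0.003696 M/s

Step 1: The rate law is rate = k[A]^1[B]^1, overall order = 1+1 = 2
Step 2: Substitute values: rate = 0.15 × (0.088)^1 × (0.28)^1
Step 3: rate = 0.15 × 0.088 × 0.28 = 0.003696 M/s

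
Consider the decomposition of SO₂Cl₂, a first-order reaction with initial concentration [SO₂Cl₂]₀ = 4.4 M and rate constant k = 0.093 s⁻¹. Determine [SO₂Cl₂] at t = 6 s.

2.518 M

Step 1: For a first-order reaction: [SO₂Cl₂] = [SO₂Cl₂]₀ × e^(-kt)
Step 2: [SO₂Cl₂] = 4.4 × e^(-0.093 × 6)
Step 3: [SO₂Cl₂] = 4.4 × e^(-0.558)
Step 4: [SO₂Cl₂] = 4.4 × 0.572353 = 2.518 M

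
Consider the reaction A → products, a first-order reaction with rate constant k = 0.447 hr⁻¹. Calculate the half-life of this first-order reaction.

1.551 hr

Step 1: For a first-order reaction, t₁/₂ = ln(2)/k
Step 2: t₁/₂ = ln(2)/0.447
Step 3: t₁/₂ = 0.6931/0.447 = 1.551 hr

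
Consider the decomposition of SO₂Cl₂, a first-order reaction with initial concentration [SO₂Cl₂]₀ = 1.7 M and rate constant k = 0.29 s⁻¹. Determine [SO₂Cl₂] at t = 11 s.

0.06999 M

Step 1: For a first-order reaction: [SO₂Cl₂] = [SO₂Cl₂]₀ × e^(-kt)
Step 2: [SO₂Cl₂] = 1.7 × e^(-0.29 × 11)
Step 3: [SO₂Cl₂] = 1.7 × e^(-3.19)
Step 4: [SO₂Cl₂] = 1.7 × 0.0411719 = 0.06999 M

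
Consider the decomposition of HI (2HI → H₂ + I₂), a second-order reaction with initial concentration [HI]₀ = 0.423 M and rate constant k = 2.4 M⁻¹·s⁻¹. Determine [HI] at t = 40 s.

0.01017 M

Step 1: For a second-order reaction: 1/[HI] = 1/[HI]₀ + kt
Step 2: 1/[HI] = 1/0.423 + 2.4 × 40
Step 3: 1/[HI] = 2.364 + 96 = 98.36
Step 4: [HI] = 1/98.36 = 0.01017 M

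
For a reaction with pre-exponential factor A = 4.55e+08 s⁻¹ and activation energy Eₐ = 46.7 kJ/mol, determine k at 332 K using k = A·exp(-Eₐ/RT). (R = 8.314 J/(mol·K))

2.04e+01 s⁻¹

Step 1: Use the Arrhenius equation: k = A × exp(-Eₐ/RT)
Step 2: Convert Eₐ to J/mol: 46.7 kJ/mol = 46700 J/mol
Step 3: Calculate the exponent: -Eₐ/(RT) = -46700/(8.314 × 332) = -16.91877
Step 4: k = 4.55e+08 × exp(-16.91877)
Step 5: k = 4.55e+08 × 4.49026e-08 = 2.0431e+01 s⁻¹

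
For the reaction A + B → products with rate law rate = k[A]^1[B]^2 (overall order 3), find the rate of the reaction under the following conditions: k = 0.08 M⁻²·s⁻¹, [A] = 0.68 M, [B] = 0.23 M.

0.002878 M/s

Step 1: The rate law is rate = k[A]^1[B]^2, overall order = 1+2 = 3
Step 2: Substitute values: rate = 0.08 × (0.68)^1 × (0.23)^2
Step 3: rate = 0.08 × 0.68 × 0.0529 = 0.00287776 M/s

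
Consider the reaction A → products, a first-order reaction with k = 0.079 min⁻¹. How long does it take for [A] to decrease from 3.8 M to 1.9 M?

8.774 min

Step 1: For first-order: t = ln([A]₀/[A])/k
Step 2: t = ln(3.8/1.9)/0.079
Step 3: t = ln(2)/0.079
Step 4: t = 0.6931/0.079 = 8.774 min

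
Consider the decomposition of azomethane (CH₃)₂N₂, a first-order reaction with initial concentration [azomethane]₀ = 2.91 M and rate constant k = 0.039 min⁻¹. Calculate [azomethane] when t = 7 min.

2.215 M

Step 1: For a first-order reaction: [azomethane] = [azomethane]₀ × e^(-kt)
Step 2: [azomethane] = 2.91 × e^(-0.039 × 7)
Step 3: [azomethane] = 2.91 × e^(-0.273)
Step 4: [azomethane] = 2.91 × 0.761093 = 2.215 M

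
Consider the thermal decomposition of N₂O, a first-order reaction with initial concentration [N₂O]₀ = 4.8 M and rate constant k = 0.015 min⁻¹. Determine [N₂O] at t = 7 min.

4.322 M

Step 1: For a first-order reaction: [N₂O] = [N₂O]₀ × e^(-kt)
Step 2: [N₂O] = 4.8 × e^(-0.015 × 7)
Step 3: [N₂O] = 4.8 × e^(-0.105)
Step 4: [N₂O] = 4.8 × 0.900325 = 4.322 M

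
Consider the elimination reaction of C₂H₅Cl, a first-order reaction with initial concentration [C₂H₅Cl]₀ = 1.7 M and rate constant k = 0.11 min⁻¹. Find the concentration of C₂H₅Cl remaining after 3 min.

1.222 M

Step 1: For a first-order reaction: [C₂H₅Cl] = [C₂H₅Cl]₀ × e^(-kt)
Step 2: [C₂H₅Cl] = 1.7 × e^(-0.11 × 3)
Step 3: [C₂H₅Cl] = 1.7 × e^(-0.33)
Step 4: [C₂H₅Cl] = 1.7 × 0.718924 = 1.222 M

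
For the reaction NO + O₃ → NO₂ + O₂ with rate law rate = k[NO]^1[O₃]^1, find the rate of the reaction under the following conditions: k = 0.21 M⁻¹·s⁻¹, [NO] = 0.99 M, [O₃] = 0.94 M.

0.1954 M/s

Step 1: The rate law is rate = k[NO]^1[O₃]^1
Step 2: Substitute: rate = 0.21 × (0.99)^1 × (0.94)^1
Step 3: rate = 0.21 × 0.99 × 0.94 = 0.195426 M/s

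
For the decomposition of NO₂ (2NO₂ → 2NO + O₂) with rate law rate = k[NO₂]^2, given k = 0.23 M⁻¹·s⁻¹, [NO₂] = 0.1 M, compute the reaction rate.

0.0023 M/s

Step 1: Identify the rate law: rate = k[NO₂]^2
Step 2: Substitute values: rate = 0.23 × (0.1)^2
Step 3: Calculate: rate = 0.23 × 0.01 = 0.0023 M/s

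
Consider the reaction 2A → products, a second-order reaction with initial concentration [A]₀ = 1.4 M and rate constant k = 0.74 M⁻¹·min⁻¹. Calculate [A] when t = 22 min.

0.05884 M

Step 1: For a second-order reaction: 1/[A] = 1/[A]₀ + kt
Step 2: 1/[A] = 1/1.4 + 0.74 × 22
Step 3: 1/[A] = 0.7143 + 16.28 = 16.99
Step 4: [A] = 1/16.99 = 0.05884 M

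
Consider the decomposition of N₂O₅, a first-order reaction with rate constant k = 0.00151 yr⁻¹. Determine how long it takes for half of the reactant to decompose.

459 yr

Step 1: For a first-order reaction, t₁/₂ = ln(2)/k
Step 2: t₁/₂ = ln(2)/0.00151
Step 3: t₁/₂ = 0.6931/0.00151 = 459 yr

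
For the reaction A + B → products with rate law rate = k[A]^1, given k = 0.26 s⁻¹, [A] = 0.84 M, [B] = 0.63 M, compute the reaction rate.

0.2184 M/s

Step 1: The rate law is rate = k[A]^1
Step 2: Note that the rate does not depend on [B] (zero order in B).
Step 3: rate = 0.26 × (0.84)^1 = 0.2184 M/s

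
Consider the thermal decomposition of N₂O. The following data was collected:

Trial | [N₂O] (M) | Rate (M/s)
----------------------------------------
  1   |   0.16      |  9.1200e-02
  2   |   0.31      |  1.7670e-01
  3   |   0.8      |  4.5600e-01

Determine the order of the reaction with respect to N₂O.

first order (1)

Step 1: Compare trials to find order n where rate₂/rate₁ = ([N₂O]₂/[N₂O]₁)^n
Step 2: rate₂/rate₁ = 1.7670e-01/9.1200e-02 = 1.938
Step 3: [N₂O]₂/[N₂O]₁ = 0.31/0.16 = 1.938
Step 4: n = ln(1.938)/ln(1.938) = 1.00 ≈ 1
Step 5: The reaction is first order in N₂O.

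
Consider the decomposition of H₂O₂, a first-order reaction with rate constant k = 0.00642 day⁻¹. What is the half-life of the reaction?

108 day

Step 1: For a first-order reaction, t₁/₂ = ln(2)/k
Step 2: t₁/₂ = ln(2)/0.00642
Step 3: t₁/₂ = 0.6931/0.00642 = 108 day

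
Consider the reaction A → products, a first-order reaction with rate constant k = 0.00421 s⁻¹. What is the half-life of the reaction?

164.6 s

Step 1: For a first-order reaction, t₁/₂ = ln(2)/k
Step 2: t₁/₂ = ln(2)/0.00421
Step 3: t₁/₂ = 0.6931/0.00421 = 164.6 s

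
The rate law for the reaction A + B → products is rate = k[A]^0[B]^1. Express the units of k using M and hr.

hr⁻¹

Step 1: Overall order = 0 + 1 = 1.
Step 2: rate has units M·hr⁻¹; [A]^0[B]^1 has units M^1.
Step 3: k = rate/([A]^0[B]^1), so units of k = M^(1-1)·hr⁻¹ = hr⁻¹.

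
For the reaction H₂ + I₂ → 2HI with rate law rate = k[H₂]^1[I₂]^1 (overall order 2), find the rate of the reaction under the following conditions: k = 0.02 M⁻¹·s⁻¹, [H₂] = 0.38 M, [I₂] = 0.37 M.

0.002812 M/s

Step 1: The rate law is rate = k[H₂]^1[I₂]^1, overall order = 1+1 = 2
Step 2: Substitute values: rate = 0.02 × (0.38)^1 × (0.37)^1
Step 3: rate = 0.02 × 0.38 × 0.37 = 0.002812 M/s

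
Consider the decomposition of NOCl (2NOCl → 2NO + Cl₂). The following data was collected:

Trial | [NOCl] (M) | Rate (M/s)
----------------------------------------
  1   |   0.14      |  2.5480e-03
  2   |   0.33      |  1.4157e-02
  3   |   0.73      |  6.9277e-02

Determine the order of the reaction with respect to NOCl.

second order (2)

Step 1: Compare trials to find order n where rate₂/rate₁ = ([NOCl]₂/[NOCl]₁)^n
Step 2: rate₂/rate₁ = 1.4157e-02/2.5480e-03 = 5.556
Step 3: [NOCl]₂/[NOCl]₁ = 0.33/0.14 = 2.357
Step 4: n = ln(5.556)/ln(2.357) = 2.00 ≈ 2
Step 5: The reaction is second order in NOCl.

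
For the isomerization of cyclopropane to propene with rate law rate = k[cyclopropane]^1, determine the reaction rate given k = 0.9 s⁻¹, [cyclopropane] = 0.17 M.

0.153 M/s

Step 1: Identify the rate law: rate = k[cyclopropane]^1
Step 2: Substitute values: rate = 0.9 × (0.17)^1
Step 3: Calculate: rate = 0.9 × 0.17 = 0.153 M/s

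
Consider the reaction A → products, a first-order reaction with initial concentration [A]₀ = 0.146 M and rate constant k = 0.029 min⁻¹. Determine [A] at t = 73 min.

0.01758 M

Step 1: For a first-order reaction: [A] = [A]₀ × e^(-kt)
Step 2: [A] = 0.146 × e^(-0.029 × 73)
Step 3: [A] = 0.146 × e^(-2.117)
Step 4: [A] = 0.146 × 0.120392 = 0.01758 M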